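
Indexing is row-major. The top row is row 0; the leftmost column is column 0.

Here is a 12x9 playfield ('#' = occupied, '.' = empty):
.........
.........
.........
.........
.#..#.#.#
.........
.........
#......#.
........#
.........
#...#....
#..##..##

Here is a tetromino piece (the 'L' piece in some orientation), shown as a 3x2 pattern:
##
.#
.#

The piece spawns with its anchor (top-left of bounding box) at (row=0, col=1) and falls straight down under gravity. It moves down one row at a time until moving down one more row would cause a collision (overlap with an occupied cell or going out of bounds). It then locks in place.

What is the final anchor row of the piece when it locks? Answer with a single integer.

Spawn at (row=0, col=1). Try each row:
  row 0: fits
  row 1: fits
  row 2: fits
  row 3: fits
  row 4: blocked -> lock at row 3

Answer: 3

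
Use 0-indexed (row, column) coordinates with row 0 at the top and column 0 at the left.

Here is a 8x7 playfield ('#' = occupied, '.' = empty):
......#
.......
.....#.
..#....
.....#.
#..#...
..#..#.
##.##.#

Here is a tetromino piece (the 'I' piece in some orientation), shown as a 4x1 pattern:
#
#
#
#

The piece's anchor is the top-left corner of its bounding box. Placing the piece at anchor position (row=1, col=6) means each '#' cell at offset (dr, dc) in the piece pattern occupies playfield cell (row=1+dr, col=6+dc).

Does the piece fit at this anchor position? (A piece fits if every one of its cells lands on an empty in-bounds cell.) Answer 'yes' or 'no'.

Answer: yes

Derivation:
Check each piece cell at anchor (1, 6):
  offset (0,0) -> (1,6): empty -> OK
  offset (1,0) -> (2,6): empty -> OK
  offset (2,0) -> (3,6): empty -> OK
  offset (3,0) -> (4,6): empty -> OK
All cells valid: yes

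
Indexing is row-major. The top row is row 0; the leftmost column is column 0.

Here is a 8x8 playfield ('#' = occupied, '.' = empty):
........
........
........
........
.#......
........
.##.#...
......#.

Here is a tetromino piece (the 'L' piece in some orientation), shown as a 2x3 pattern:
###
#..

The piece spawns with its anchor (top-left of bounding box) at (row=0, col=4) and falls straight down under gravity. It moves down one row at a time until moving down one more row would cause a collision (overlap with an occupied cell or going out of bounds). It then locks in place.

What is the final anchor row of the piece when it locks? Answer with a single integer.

Answer: 4

Derivation:
Spawn at (row=0, col=4). Try each row:
  row 0: fits
  row 1: fits
  row 2: fits
  row 3: fits
  row 4: fits
  row 5: blocked -> lock at row 4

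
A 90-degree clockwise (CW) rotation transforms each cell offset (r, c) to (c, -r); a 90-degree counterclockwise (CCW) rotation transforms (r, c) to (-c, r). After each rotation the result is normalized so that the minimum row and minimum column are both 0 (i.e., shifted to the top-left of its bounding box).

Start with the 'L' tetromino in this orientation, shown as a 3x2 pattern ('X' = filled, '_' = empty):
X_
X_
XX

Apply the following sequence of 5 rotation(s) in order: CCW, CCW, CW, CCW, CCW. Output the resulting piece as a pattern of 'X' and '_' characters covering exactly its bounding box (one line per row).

Start:
X_
X_
XX
After rotation 1 (CCW):
__X
XXX
After rotation 2 (CCW):
XX
_X
_X
After rotation 3 (CW):
__X
XXX
After rotation 4 (CCW):
XX
_X
_X
After rotation 5 (CCW):
XXX
X__

Answer: XXX
X__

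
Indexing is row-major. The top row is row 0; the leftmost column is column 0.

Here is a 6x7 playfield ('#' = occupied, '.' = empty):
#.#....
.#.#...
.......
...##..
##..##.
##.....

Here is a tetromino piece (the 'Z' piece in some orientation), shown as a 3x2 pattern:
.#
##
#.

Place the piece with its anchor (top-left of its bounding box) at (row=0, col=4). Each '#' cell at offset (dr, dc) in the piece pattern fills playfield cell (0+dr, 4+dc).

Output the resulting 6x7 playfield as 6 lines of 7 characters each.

Answer: #.#..#.
.#.###.
....#..
...##..
##..##.
##.....

Derivation:
Fill (0+0,4+1) = (0,5)
Fill (0+1,4+0) = (1,4)
Fill (0+1,4+1) = (1,5)
Fill (0+2,4+0) = (2,4)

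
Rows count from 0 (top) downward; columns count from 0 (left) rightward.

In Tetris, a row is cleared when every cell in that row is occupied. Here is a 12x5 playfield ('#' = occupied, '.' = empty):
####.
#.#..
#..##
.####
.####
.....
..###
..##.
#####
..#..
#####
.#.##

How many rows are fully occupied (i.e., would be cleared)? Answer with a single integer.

Check each row:
  row 0: 1 empty cell -> not full
  row 1: 3 empty cells -> not full
  row 2: 2 empty cells -> not full
  row 3: 1 empty cell -> not full
  row 4: 1 empty cell -> not full
  row 5: 5 empty cells -> not full
  row 6: 2 empty cells -> not full
  row 7: 3 empty cells -> not full
  row 8: 0 empty cells -> FULL (clear)
  row 9: 4 empty cells -> not full
  row 10: 0 empty cells -> FULL (clear)
  row 11: 2 empty cells -> not full
Total rows cleared: 2

Answer: 2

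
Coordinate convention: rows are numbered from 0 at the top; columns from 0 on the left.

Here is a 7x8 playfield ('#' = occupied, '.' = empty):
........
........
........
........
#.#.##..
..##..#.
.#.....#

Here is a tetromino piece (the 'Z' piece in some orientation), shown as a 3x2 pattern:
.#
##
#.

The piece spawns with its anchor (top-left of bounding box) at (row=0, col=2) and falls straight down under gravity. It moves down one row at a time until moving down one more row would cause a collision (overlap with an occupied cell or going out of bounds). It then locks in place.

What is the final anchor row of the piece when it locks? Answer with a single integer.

Spawn at (row=0, col=2). Try each row:
  row 0: fits
  row 1: fits
  row 2: blocked -> lock at row 1

Answer: 1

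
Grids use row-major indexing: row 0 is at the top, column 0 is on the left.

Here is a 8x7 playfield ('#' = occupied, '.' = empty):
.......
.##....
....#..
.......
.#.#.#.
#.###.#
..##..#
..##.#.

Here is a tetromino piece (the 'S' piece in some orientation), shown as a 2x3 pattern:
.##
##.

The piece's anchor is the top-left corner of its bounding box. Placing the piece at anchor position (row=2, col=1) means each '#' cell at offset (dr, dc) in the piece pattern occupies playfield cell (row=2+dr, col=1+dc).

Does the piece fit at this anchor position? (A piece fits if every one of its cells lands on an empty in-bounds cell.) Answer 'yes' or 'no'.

Check each piece cell at anchor (2, 1):
  offset (0,1) -> (2,2): empty -> OK
  offset (0,2) -> (2,3): empty -> OK
  offset (1,0) -> (3,1): empty -> OK
  offset (1,1) -> (3,2): empty -> OK
All cells valid: yes

Answer: yes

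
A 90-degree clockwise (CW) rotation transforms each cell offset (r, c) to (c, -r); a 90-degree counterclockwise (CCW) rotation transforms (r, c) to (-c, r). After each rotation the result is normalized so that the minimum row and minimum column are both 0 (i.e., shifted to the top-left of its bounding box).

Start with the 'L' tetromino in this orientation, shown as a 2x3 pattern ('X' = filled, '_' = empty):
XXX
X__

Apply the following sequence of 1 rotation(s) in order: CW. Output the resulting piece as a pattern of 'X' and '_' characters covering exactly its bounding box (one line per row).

Start:
XXX
X__
After rotation 1 (CW):
XX
_X
_X

Answer: XX
_X
_X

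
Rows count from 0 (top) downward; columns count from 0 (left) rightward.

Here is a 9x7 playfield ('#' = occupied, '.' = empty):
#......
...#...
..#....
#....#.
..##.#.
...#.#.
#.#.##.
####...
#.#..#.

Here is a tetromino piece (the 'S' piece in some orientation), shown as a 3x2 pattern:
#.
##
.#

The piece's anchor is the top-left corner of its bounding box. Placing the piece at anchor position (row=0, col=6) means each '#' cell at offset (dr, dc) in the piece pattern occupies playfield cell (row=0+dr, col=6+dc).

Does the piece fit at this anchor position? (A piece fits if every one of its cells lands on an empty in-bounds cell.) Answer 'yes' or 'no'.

Answer: no

Derivation:
Check each piece cell at anchor (0, 6):
  offset (0,0) -> (0,6): empty -> OK
  offset (1,0) -> (1,6): empty -> OK
  offset (1,1) -> (1,7): out of bounds -> FAIL
  offset (2,1) -> (2,7): out of bounds -> FAIL
All cells valid: no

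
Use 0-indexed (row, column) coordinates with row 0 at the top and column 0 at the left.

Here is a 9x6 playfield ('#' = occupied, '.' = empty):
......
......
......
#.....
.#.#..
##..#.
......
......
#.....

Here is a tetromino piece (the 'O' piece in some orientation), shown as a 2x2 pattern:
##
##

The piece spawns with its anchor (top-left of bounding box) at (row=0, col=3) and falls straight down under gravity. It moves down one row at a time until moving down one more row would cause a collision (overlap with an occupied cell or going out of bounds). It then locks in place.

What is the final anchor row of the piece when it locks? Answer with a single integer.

Answer: 2

Derivation:
Spawn at (row=0, col=3). Try each row:
  row 0: fits
  row 1: fits
  row 2: fits
  row 3: blocked -> lock at row 2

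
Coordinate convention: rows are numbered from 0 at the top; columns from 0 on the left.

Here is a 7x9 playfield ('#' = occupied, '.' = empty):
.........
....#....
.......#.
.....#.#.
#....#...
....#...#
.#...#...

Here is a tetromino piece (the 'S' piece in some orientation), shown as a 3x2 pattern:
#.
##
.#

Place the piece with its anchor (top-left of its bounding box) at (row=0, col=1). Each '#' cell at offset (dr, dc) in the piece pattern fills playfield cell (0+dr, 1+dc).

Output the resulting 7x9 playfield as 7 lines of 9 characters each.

Fill (0+0,1+0) = (0,1)
Fill (0+1,1+0) = (1,1)
Fill (0+1,1+1) = (1,2)
Fill (0+2,1+1) = (2,2)

Answer: .#.......
.##.#....
..#....#.
.....#.#.
#....#...
....#...#
.#...#...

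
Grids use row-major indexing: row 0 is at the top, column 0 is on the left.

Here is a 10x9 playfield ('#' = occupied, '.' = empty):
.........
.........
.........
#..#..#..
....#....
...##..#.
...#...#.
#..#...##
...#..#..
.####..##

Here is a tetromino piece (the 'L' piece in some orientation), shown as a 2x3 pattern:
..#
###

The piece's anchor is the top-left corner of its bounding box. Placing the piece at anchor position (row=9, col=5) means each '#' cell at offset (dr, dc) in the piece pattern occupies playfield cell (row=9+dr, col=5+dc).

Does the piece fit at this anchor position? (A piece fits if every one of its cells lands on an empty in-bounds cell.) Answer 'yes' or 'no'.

Check each piece cell at anchor (9, 5):
  offset (0,2) -> (9,7): occupied ('#') -> FAIL
  offset (1,0) -> (10,5): out of bounds -> FAIL
  offset (1,1) -> (10,6): out of bounds -> FAIL
  offset (1,2) -> (10,7): out of bounds -> FAIL
All cells valid: no

Answer: no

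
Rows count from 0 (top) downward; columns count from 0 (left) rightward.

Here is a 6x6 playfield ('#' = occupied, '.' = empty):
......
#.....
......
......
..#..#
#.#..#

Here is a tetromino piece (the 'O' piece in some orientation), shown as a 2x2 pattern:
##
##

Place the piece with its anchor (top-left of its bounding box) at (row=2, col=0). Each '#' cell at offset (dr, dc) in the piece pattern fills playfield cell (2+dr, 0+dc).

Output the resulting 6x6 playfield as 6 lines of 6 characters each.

Fill (2+0,0+0) = (2,0)
Fill (2+0,0+1) = (2,1)
Fill (2+1,0+0) = (3,0)
Fill (2+1,0+1) = (3,1)

Answer: ......
#.....
##....
##....
..#..#
#.#..#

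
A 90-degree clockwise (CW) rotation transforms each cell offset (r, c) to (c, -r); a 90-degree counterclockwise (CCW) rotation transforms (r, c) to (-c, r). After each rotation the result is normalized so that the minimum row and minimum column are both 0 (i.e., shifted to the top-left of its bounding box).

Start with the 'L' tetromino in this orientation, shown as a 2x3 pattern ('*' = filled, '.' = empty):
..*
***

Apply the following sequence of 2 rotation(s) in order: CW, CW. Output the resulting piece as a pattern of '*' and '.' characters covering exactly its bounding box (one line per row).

Start:
..*
***
After rotation 1 (CW):
*.
*.
**
After rotation 2 (CW):
***
*..

Answer: ***
*..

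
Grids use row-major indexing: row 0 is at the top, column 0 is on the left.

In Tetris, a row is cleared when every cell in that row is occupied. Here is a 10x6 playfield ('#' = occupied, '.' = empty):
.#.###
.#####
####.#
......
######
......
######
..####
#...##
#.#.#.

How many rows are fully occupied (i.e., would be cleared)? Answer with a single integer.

Check each row:
  row 0: 2 empty cells -> not full
  row 1: 1 empty cell -> not full
  row 2: 1 empty cell -> not full
  row 3: 6 empty cells -> not full
  row 4: 0 empty cells -> FULL (clear)
  row 5: 6 empty cells -> not full
  row 6: 0 empty cells -> FULL (clear)
  row 7: 2 empty cells -> not full
  row 8: 3 empty cells -> not full
  row 9: 3 empty cells -> not full
Total rows cleared: 2

Answer: 2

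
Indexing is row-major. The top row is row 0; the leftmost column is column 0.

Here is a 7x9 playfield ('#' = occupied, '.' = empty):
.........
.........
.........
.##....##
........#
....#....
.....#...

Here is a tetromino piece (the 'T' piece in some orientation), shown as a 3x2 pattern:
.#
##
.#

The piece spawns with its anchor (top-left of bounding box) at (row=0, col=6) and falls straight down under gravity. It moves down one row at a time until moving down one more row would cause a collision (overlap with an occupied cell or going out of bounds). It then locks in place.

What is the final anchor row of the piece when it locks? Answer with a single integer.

Answer: 0

Derivation:
Spawn at (row=0, col=6). Try each row:
  row 0: fits
  row 1: blocked -> lock at row 0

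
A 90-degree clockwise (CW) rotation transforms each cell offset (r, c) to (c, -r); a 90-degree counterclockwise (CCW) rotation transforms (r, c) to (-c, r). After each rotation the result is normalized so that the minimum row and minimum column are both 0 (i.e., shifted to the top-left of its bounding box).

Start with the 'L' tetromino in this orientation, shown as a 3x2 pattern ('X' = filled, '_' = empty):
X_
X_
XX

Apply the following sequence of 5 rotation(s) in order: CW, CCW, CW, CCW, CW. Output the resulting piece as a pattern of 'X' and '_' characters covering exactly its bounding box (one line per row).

Start:
X_
X_
XX
After rotation 1 (CW):
XXX
X__
After rotation 2 (CCW):
X_
X_
XX
After rotation 3 (CW):
XXX
X__
After rotation 4 (CCW):
X_
X_
XX
After rotation 5 (CW):
XXX
X__

Answer: XXX
X__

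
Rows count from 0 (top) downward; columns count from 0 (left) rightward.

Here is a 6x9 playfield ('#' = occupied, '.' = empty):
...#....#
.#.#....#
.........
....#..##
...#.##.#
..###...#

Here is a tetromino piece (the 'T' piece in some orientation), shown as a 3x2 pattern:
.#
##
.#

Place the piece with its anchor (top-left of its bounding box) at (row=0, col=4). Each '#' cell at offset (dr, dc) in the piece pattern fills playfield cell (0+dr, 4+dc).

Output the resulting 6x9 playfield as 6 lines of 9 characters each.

Answer: ...#.#..#
.#.###..#
.....#...
....#..##
...#.##.#
..###...#

Derivation:
Fill (0+0,4+1) = (0,5)
Fill (0+1,4+0) = (1,4)
Fill (0+1,4+1) = (1,5)
Fill (0+2,4+1) = (2,5)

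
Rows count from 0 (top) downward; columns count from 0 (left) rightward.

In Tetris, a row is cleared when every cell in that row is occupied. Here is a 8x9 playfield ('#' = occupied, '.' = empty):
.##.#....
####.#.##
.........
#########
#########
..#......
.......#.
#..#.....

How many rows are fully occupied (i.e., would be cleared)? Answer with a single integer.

Answer: 2

Derivation:
Check each row:
  row 0: 6 empty cells -> not full
  row 1: 2 empty cells -> not full
  row 2: 9 empty cells -> not full
  row 3: 0 empty cells -> FULL (clear)
  row 4: 0 empty cells -> FULL (clear)
  row 5: 8 empty cells -> not full
  row 6: 8 empty cells -> not full
  row 7: 7 empty cells -> not full
Total rows cleared: 2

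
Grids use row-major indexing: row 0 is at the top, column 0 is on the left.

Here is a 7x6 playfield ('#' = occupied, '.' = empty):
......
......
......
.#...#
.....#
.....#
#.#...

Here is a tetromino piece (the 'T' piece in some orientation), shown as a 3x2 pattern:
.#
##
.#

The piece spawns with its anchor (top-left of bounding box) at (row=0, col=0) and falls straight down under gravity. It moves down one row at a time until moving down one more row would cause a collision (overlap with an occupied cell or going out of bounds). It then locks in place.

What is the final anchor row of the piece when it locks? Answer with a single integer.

Answer: 0

Derivation:
Spawn at (row=0, col=0). Try each row:
  row 0: fits
  row 1: blocked -> lock at row 0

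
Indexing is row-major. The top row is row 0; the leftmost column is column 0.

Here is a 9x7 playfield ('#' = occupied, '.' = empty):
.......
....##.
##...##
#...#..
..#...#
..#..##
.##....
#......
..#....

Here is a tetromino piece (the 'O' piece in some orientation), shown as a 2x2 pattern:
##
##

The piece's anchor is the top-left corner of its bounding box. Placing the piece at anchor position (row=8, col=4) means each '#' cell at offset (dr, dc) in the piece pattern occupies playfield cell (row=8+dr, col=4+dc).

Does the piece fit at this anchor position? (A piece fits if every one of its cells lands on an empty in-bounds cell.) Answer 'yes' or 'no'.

Check each piece cell at anchor (8, 4):
  offset (0,0) -> (8,4): empty -> OK
  offset (0,1) -> (8,5): empty -> OK
  offset (1,0) -> (9,4): out of bounds -> FAIL
  offset (1,1) -> (9,5): out of bounds -> FAIL
All cells valid: no

Answer: no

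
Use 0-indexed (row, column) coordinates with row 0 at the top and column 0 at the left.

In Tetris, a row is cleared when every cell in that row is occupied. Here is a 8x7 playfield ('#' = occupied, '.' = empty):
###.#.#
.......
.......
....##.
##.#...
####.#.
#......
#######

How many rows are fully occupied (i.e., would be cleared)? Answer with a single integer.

Answer: 1

Derivation:
Check each row:
  row 0: 2 empty cells -> not full
  row 1: 7 empty cells -> not full
  row 2: 7 empty cells -> not full
  row 3: 5 empty cells -> not full
  row 4: 4 empty cells -> not full
  row 5: 2 empty cells -> not full
  row 6: 6 empty cells -> not full
  row 7: 0 empty cells -> FULL (clear)
Total rows cleared: 1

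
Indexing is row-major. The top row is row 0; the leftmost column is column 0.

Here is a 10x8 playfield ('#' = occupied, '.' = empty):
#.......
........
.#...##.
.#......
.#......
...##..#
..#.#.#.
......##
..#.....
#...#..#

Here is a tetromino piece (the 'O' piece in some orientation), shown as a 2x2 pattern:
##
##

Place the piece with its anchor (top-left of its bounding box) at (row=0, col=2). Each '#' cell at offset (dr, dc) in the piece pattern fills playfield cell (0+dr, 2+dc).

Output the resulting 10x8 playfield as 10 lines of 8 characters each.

Answer: #.##....
..##....
.#...##.
.#......
.#......
...##..#
..#.#.#.
......##
..#.....
#...#..#

Derivation:
Fill (0+0,2+0) = (0,2)
Fill (0+0,2+1) = (0,3)
Fill (0+1,2+0) = (1,2)
Fill (0+1,2+1) = (1,3)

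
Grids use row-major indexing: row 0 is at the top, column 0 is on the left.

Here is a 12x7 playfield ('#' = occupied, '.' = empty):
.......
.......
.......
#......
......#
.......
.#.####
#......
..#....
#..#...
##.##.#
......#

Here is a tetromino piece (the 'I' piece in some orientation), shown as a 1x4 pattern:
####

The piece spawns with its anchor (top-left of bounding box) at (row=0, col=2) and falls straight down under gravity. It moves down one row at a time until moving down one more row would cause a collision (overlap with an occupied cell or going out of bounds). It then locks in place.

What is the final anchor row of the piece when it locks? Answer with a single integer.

Spawn at (row=0, col=2). Try each row:
  row 0: fits
  row 1: fits
  row 2: fits
  row 3: fits
  row 4: fits
  row 5: fits
  row 6: blocked -> lock at row 5

Answer: 5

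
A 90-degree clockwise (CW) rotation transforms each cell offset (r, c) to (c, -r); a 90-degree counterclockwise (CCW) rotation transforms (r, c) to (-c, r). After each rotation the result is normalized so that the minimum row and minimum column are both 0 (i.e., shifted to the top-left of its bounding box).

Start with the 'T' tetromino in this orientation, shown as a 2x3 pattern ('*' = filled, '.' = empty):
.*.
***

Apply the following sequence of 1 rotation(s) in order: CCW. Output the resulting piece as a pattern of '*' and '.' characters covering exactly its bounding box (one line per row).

Start:
.*.
***
After rotation 1 (CCW):
.*
**
.*

Answer: .*
**
.*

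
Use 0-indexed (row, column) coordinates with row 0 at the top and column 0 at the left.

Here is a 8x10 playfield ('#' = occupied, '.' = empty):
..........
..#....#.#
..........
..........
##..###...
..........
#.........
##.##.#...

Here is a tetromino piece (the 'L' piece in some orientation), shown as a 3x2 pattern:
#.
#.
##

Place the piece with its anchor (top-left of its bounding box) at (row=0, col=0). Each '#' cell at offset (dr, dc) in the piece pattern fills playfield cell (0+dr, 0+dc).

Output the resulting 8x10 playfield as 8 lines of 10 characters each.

Fill (0+0,0+0) = (0,0)
Fill (0+1,0+0) = (1,0)
Fill (0+2,0+0) = (2,0)
Fill (0+2,0+1) = (2,1)

Answer: #.........
#.#....#.#
##........
..........
##..###...
..........
#.........
##.##.#...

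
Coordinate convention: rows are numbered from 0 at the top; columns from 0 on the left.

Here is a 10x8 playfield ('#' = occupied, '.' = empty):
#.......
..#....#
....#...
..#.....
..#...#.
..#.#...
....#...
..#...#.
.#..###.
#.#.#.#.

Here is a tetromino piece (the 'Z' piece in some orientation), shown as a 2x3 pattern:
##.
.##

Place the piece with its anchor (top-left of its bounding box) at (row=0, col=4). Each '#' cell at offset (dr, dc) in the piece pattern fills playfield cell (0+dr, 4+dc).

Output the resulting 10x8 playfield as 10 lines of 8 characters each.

Answer: #...##..
..#..###
....#...
..#.....
..#...#.
..#.#...
....#...
..#...#.
.#..###.
#.#.#.#.

Derivation:
Fill (0+0,4+0) = (0,4)
Fill (0+0,4+1) = (0,5)
Fill (0+1,4+1) = (1,5)
Fill (0+1,4+2) = (1,6)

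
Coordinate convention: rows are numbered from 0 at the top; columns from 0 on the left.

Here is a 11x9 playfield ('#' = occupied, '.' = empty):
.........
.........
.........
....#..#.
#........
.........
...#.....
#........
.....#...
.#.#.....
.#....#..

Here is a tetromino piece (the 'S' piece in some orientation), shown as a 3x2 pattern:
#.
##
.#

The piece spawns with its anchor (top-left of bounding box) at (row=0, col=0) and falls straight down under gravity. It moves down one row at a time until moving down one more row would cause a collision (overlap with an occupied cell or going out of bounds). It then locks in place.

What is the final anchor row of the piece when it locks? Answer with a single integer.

Answer: 2

Derivation:
Spawn at (row=0, col=0). Try each row:
  row 0: fits
  row 1: fits
  row 2: fits
  row 3: blocked -> lock at row 2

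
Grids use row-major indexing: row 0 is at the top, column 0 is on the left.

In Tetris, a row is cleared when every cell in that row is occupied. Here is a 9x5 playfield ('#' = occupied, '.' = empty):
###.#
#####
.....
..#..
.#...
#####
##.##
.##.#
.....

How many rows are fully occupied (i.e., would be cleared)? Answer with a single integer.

Answer: 2

Derivation:
Check each row:
  row 0: 1 empty cell -> not full
  row 1: 0 empty cells -> FULL (clear)
  row 2: 5 empty cells -> not full
  row 3: 4 empty cells -> not full
  row 4: 4 empty cells -> not full
  row 5: 0 empty cells -> FULL (clear)
  row 6: 1 empty cell -> not full
  row 7: 2 empty cells -> not full
  row 8: 5 empty cells -> not full
Total rows cleared: 2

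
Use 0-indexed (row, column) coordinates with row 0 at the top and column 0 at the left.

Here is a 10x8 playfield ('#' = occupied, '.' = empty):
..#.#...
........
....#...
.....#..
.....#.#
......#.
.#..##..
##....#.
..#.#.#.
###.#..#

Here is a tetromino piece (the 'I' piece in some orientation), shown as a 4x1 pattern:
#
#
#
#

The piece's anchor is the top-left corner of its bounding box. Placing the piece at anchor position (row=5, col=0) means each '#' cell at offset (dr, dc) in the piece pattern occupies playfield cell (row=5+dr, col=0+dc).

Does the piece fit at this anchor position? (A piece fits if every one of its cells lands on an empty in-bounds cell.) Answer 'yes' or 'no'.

Check each piece cell at anchor (5, 0):
  offset (0,0) -> (5,0): empty -> OK
  offset (1,0) -> (6,0): empty -> OK
  offset (2,0) -> (7,0): occupied ('#') -> FAIL
  offset (3,0) -> (8,0): empty -> OK
All cells valid: no

Answer: no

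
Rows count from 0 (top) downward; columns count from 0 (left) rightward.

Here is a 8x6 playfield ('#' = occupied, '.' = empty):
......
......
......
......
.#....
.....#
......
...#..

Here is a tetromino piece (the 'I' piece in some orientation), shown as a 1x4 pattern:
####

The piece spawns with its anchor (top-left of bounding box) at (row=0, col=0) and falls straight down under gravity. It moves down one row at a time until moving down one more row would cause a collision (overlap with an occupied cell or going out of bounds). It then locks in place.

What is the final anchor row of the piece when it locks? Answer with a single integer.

Spawn at (row=0, col=0). Try each row:
  row 0: fits
  row 1: fits
  row 2: fits
  row 3: fits
  row 4: blocked -> lock at row 3

Answer: 3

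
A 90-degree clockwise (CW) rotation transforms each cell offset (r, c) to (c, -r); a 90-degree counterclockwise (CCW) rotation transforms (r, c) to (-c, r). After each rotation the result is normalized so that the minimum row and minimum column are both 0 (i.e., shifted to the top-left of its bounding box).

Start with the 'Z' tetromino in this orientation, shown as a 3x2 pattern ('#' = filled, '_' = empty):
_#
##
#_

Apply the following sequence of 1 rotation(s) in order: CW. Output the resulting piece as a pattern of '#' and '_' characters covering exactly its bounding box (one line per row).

Answer: ##_
_##

Derivation:
Start:
_#
##
#_
After rotation 1 (CW):
##_
_##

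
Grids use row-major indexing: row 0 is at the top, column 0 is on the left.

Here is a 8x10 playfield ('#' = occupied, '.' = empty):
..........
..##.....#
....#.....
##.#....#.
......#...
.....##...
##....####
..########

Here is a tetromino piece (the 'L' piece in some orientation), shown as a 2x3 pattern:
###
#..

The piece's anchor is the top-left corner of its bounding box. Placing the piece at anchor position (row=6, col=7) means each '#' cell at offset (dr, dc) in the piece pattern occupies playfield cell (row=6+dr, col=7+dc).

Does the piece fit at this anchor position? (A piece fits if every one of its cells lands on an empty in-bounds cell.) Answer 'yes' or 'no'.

Check each piece cell at anchor (6, 7):
  offset (0,0) -> (6,7): occupied ('#') -> FAIL
  offset (0,1) -> (6,8): occupied ('#') -> FAIL
  offset (0,2) -> (6,9): occupied ('#') -> FAIL
  offset (1,0) -> (7,7): occupied ('#') -> FAIL
All cells valid: no

Answer: no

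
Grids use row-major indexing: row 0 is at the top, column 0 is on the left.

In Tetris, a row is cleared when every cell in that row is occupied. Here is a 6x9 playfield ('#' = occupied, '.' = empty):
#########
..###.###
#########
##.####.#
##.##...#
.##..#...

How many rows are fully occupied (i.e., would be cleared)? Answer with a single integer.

Check each row:
  row 0: 0 empty cells -> FULL (clear)
  row 1: 3 empty cells -> not full
  row 2: 0 empty cells -> FULL (clear)
  row 3: 2 empty cells -> not full
  row 4: 4 empty cells -> not full
  row 5: 6 empty cells -> not full
Total rows cleared: 2

Answer: 2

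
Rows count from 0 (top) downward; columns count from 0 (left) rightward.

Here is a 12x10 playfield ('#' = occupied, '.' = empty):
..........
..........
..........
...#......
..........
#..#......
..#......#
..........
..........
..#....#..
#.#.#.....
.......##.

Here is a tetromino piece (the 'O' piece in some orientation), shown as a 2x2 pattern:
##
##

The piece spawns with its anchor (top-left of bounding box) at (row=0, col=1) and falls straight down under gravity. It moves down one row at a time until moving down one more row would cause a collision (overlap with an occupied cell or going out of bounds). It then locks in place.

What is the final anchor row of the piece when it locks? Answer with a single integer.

Answer: 4

Derivation:
Spawn at (row=0, col=1). Try each row:
  row 0: fits
  row 1: fits
  row 2: fits
  row 3: fits
  row 4: fits
  row 5: blocked -> lock at row 4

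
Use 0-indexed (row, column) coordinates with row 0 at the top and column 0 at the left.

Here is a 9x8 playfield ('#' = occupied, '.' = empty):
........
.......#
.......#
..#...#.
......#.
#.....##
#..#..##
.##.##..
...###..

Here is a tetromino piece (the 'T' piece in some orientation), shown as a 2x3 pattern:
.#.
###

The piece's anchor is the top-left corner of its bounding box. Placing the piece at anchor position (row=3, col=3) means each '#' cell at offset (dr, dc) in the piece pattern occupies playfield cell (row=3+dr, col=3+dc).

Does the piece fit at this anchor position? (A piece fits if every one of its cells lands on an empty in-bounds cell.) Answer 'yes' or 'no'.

Answer: yes

Derivation:
Check each piece cell at anchor (3, 3):
  offset (0,1) -> (3,4): empty -> OK
  offset (1,0) -> (4,3): empty -> OK
  offset (1,1) -> (4,4): empty -> OK
  offset (1,2) -> (4,5): empty -> OK
All cells valid: yes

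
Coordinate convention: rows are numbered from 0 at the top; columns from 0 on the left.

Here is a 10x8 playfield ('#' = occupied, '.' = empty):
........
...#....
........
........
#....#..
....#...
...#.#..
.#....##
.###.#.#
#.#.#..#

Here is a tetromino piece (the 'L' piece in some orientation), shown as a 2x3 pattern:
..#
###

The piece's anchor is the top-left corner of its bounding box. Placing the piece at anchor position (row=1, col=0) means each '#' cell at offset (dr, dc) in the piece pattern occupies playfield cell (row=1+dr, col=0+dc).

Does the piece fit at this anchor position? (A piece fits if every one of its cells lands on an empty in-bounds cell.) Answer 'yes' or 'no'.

Answer: yes

Derivation:
Check each piece cell at anchor (1, 0):
  offset (0,2) -> (1,2): empty -> OK
  offset (1,0) -> (2,0): empty -> OK
  offset (1,1) -> (2,1): empty -> OK
  offset (1,2) -> (2,2): empty -> OK
All cells valid: yes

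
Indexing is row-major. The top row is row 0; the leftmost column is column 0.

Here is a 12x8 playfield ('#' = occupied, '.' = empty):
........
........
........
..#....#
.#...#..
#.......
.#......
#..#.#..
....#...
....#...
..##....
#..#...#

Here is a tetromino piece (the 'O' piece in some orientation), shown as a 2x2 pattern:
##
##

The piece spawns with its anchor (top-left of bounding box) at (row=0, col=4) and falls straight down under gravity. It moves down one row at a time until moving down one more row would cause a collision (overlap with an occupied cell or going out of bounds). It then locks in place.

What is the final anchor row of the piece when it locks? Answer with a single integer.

Answer: 2

Derivation:
Spawn at (row=0, col=4). Try each row:
  row 0: fits
  row 1: fits
  row 2: fits
  row 3: blocked -> lock at row 2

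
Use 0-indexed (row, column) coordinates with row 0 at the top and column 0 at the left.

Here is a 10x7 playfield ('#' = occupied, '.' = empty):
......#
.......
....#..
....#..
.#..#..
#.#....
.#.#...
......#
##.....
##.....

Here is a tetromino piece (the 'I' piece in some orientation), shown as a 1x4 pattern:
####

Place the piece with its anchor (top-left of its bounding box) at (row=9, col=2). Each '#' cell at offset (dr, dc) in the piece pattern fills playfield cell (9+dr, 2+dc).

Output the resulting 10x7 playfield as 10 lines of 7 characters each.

Fill (9+0,2+0) = (9,2)
Fill (9+0,2+1) = (9,3)
Fill (9+0,2+2) = (9,4)
Fill (9+0,2+3) = (9,5)

Answer: ......#
.......
....#..
....#..
.#..#..
#.#....
.#.#...
......#
##.....
######.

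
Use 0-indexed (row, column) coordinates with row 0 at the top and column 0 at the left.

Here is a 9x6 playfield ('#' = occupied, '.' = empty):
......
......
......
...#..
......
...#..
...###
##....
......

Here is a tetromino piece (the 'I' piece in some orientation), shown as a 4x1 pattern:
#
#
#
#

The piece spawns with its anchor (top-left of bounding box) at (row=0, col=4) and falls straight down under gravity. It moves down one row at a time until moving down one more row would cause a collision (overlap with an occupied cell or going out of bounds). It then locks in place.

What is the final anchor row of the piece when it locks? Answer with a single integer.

Spawn at (row=0, col=4). Try each row:
  row 0: fits
  row 1: fits
  row 2: fits
  row 3: blocked -> lock at row 2

Answer: 2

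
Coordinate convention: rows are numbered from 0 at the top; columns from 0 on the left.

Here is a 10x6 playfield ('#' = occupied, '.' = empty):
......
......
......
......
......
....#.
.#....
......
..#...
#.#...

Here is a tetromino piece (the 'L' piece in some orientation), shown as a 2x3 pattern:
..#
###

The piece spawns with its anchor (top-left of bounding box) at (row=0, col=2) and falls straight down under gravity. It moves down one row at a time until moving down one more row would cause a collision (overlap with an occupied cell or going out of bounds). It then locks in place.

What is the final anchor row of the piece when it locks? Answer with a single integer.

Answer: 3

Derivation:
Spawn at (row=0, col=2). Try each row:
  row 0: fits
  row 1: fits
  row 2: fits
  row 3: fits
  row 4: blocked -> lock at row 3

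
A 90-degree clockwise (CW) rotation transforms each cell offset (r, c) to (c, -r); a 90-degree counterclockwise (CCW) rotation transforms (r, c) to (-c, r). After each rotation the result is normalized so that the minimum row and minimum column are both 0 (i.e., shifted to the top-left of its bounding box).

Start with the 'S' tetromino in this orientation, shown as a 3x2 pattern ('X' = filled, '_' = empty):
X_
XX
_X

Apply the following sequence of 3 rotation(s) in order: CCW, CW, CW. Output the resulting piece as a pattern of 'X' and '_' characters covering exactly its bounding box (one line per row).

Answer: _XX
XX_

Derivation:
Start:
X_
XX
_X
After rotation 1 (CCW):
_XX
XX_
After rotation 2 (CW):
X_
XX
_X
After rotation 3 (CW):
_XX
XX_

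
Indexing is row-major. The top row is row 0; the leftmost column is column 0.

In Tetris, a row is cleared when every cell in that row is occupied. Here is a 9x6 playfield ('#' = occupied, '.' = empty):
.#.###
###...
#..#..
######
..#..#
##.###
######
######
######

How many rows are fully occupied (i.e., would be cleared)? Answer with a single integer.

Check each row:
  row 0: 2 empty cells -> not full
  row 1: 3 empty cells -> not full
  row 2: 4 empty cells -> not full
  row 3: 0 empty cells -> FULL (clear)
  row 4: 4 empty cells -> not full
  row 5: 1 empty cell -> not full
  row 6: 0 empty cells -> FULL (clear)
  row 7: 0 empty cells -> FULL (clear)
  row 8: 0 empty cells -> FULL (clear)
Total rows cleared: 4

Answer: 4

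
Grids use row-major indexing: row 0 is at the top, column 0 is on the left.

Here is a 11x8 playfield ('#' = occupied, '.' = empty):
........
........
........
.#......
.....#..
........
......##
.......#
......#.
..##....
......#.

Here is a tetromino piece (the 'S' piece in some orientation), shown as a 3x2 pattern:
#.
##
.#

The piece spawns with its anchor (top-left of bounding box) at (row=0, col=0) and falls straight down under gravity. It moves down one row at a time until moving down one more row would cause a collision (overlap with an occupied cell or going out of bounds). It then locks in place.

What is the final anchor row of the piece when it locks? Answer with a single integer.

Answer: 0

Derivation:
Spawn at (row=0, col=0). Try each row:
  row 0: fits
  row 1: blocked -> lock at row 0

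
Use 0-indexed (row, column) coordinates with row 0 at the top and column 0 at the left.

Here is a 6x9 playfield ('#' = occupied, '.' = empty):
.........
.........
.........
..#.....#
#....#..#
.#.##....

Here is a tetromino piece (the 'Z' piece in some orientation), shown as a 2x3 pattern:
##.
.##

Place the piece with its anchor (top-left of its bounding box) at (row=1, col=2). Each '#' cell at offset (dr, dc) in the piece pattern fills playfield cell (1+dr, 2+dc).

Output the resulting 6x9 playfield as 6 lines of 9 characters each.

Answer: .........
..##.....
...##....
..#.....#
#....#..#
.#.##....

Derivation:
Fill (1+0,2+0) = (1,2)
Fill (1+0,2+1) = (1,3)
Fill (1+1,2+1) = (2,3)
Fill (1+1,2+2) = (2,4)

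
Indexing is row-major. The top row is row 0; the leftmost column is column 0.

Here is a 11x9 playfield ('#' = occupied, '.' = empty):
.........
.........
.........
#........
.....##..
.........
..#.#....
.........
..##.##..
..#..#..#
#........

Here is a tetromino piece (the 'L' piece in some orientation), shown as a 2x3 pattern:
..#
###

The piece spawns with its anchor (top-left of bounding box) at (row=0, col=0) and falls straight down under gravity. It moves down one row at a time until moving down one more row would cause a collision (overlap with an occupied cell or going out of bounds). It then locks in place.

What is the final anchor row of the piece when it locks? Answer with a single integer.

Spawn at (row=0, col=0). Try each row:
  row 0: fits
  row 1: fits
  row 2: blocked -> lock at row 1

Answer: 1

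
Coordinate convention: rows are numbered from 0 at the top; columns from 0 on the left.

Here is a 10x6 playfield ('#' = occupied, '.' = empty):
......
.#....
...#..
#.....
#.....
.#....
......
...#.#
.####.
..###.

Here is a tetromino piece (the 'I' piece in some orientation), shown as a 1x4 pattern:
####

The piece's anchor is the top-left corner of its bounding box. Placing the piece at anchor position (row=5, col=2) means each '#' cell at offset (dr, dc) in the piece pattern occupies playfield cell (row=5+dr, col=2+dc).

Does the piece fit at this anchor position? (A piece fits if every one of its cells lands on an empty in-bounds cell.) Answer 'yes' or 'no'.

Check each piece cell at anchor (5, 2):
  offset (0,0) -> (5,2): empty -> OK
  offset (0,1) -> (5,3): empty -> OK
  offset (0,2) -> (5,4): empty -> OK
  offset (0,3) -> (5,5): empty -> OK
All cells valid: yes

Answer: yes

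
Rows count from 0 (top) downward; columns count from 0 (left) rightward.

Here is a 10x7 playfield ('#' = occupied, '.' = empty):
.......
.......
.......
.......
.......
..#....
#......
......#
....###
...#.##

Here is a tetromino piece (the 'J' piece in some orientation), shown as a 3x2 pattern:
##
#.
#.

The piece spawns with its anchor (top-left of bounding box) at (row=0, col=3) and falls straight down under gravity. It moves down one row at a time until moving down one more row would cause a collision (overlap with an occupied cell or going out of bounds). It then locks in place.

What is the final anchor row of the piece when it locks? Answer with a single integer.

Answer: 6

Derivation:
Spawn at (row=0, col=3). Try each row:
  row 0: fits
  row 1: fits
  row 2: fits
  row 3: fits
  row 4: fits
  row 5: fits
  row 6: fits
  row 7: blocked -> lock at row 6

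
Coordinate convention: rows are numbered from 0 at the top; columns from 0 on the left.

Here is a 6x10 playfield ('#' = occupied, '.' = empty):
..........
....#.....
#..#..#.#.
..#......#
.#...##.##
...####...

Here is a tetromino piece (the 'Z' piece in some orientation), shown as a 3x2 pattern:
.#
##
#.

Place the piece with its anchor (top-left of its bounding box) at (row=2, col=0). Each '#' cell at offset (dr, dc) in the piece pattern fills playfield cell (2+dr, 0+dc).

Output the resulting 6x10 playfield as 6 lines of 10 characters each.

Answer: ..........
....#.....
##.#..#.#.
###......#
##...##.##
...####...

Derivation:
Fill (2+0,0+1) = (2,1)
Fill (2+1,0+0) = (3,0)
Fill (2+1,0+1) = (3,1)
Fill (2+2,0+0) = (4,0)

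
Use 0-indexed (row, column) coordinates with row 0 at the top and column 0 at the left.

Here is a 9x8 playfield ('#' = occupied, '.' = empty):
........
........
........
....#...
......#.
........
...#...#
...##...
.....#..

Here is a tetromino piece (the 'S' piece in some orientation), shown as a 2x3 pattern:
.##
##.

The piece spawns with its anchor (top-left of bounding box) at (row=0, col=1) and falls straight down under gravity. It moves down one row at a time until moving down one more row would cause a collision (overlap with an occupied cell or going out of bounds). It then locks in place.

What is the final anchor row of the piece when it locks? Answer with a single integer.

Answer: 5

Derivation:
Spawn at (row=0, col=1). Try each row:
  row 0: fits
  row 1: fits
  row 2: fits
  row 3: fits
  row 4: fits
  row 5: fits
  row 6: blocked -> lock at row 5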